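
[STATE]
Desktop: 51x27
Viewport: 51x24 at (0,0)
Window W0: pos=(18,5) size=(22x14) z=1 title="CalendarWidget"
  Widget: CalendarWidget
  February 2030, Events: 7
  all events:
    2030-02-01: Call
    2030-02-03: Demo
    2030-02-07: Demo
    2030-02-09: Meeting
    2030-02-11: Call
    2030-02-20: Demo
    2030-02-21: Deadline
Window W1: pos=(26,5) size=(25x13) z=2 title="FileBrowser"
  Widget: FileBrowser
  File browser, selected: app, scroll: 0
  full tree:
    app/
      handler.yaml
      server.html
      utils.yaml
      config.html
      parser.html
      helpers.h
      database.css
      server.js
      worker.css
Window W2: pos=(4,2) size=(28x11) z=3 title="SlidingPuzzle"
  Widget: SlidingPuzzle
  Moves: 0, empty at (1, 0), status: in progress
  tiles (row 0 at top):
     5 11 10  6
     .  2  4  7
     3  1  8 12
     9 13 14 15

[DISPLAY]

                                                   
                                                   
    ┏━━━━━━━━━━━━━━━━━━━━━━━━━━┓                   
    ┃ SlidingPuzzle            ┃                   
    ┠──────────────────────────┨                   
    ┃┌────┬────┬────┬────┐     ┃━━━━━━━━━━━━━━━━━━┓
    ┃│  5 │ 11 │ 10 │  6 │     ┃Browser           ┃
    ┃├────┼────┼────┼────┤     ┃──────────────────┨
    ┃│    │  2 │  4 │  7 │     ┃ app/             ┃
    ┃├────┼────┼────┼────┤     ┃andler.yaml       ┃
    ┃│  3 │  1 │  8 │ 12 │     ┃erver.html        ┃
    ┃├────┼────┼────┼────┤     ┃tils.yaml         ┃
    ┗━━━━━━━━━━━━━━━━━━━━━━━━━━┛onfig.html        ┃
                  ┃18 19 2┃    parser.html        ┃
                  ┃25 26 2┃    helpers.h          ┃
                  ┃       ┃    database.css       ┃
                  ┃       ┃    server.js          ┃
                  ┃       ┗━━━━━━━━━━━━━━━━━━━━━━━┛
                  ┗━━━━━━━━━━━━━━━━━━━━┛           
                                                   
                                                   
                                                   
                                                   
                                                   


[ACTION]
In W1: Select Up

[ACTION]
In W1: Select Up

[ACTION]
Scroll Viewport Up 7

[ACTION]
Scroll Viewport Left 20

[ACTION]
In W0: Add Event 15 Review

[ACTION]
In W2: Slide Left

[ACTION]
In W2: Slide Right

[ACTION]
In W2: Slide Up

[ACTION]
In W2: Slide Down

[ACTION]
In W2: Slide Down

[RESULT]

                                                   
                                                   
    ┏━━━━━━━━━━━━━━━━━━━━━━━━━━┓                   
    ┃ SlidingPuzzle            ┃                   
    ┠──────────────────────────┨                   
    ┃┌────┬────┬────┬────┐     ┃━━━━━━━━━━━━━━━━━━┓
    ┃│    │ 11 │ 10 │  6 │     ┃Browser           ┃
    ┃├────┼────┼────┼────┤     ┃──────────────────┨
    ┃│  5 │  2 │  4 │  7 │     ┃ app/             ┃
    ┃├────┼────┼────┼────┤     ┃andler.yaml       ┃
    ┃│  3 │  1 │  8 │ 12 │     ┃erver.html        ┃
    ┃├────┼────┼────┼────┤     ┃tils.yaml         ┃
    ┗━━━━━━━━━━━━━━━━━━━━━━━━━━┛onfig.html        ┃
                  ┃18 19 2┃    parser.html        ┃
                  ┃25 26 2┃    helpers.h          ┃
                  ┃       ┃    database.css       ┃
                  ┃       ┃    server.js          ┃
                  ┃       ┗━━━━━━━━━━━━━━━━━━━━━━━┛
                  ┗━━━━━━━━━━━━━━━━━━━━┛           
                                                   
                                                   
                                                   
                                                   
                                                   


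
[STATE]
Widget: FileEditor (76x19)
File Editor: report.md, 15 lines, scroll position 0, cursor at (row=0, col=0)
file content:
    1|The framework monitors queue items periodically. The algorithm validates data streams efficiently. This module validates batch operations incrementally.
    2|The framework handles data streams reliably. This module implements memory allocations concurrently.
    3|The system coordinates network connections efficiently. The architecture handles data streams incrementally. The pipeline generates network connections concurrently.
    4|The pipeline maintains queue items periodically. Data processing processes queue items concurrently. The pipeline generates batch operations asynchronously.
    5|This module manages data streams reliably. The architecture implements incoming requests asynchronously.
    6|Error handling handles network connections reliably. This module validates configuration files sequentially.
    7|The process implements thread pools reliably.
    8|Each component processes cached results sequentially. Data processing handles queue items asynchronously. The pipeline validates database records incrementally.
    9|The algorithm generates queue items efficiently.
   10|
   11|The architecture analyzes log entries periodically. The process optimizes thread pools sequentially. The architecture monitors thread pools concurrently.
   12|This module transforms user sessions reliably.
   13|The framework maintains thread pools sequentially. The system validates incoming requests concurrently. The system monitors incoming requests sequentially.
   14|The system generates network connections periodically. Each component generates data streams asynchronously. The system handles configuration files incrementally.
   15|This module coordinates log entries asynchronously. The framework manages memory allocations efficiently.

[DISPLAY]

█he framework monitors queue items periodically. The algorithm validates da▲
The framework handles data streams reliably. This module implements memory █
The system coordinates network connections efficiently. The architecture ha░
The pipeline maintains queue items periodically. Data processing processes ░
This module manages data streams reliably. The architecture implements inco░
Error handling handles network connections reliably. This module validates ░
The process implements thread pools reliably.                              ░
Each component processes cached results sequentially. Data processing handl░
The algorithm generates queue items efficiently.                           ░
                                                                           ░
The architecture analyzes log entries periodically. The process optimizes t░
This module transforms user sessions reliably.                             ░
The framework maintains thread pools sequentially. The system validates inc░
The system generates network connections periodically. Each component gener░
This module coordinates log entries asynchronously. The framework manages m░
                                                                           ░
                                                                           ░
                                                                           ░
                                                                           ▼


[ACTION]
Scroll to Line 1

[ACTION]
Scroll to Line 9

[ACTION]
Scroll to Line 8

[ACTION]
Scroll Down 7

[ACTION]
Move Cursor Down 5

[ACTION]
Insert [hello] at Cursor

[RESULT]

The framework monitors queue items periodically. The algorithm validates da▲
The framework handles data streams reliably. This module implements memory █
The system coordinates network connections efficiently. The architecture ha░
The pipeline maintains queue items periodically. Data processing processes ░
This module manages data streams reliably. The architecture implements inco░
hello█rror handling handles network connections reliably. This module valid░
The process implements thread pools reliably.                              ░
Each component processes cached results sequentially. Data processing handl░
The algorithm generates queue items efficiently.                           ░
                                                                           ░
The architecture analyzes log entries periodically. The process optimizes t░
This module transforms user sessions reliably.                             ░
The framework maintains thread pools sequentially. The system validates inc░
The system generates network connections periodically. Each component gener░
This module coordinates log entries asynchronously. The framework manages m░
                                                                           ░
                                                                           ░
                                                                           ░
                                                                           ▼


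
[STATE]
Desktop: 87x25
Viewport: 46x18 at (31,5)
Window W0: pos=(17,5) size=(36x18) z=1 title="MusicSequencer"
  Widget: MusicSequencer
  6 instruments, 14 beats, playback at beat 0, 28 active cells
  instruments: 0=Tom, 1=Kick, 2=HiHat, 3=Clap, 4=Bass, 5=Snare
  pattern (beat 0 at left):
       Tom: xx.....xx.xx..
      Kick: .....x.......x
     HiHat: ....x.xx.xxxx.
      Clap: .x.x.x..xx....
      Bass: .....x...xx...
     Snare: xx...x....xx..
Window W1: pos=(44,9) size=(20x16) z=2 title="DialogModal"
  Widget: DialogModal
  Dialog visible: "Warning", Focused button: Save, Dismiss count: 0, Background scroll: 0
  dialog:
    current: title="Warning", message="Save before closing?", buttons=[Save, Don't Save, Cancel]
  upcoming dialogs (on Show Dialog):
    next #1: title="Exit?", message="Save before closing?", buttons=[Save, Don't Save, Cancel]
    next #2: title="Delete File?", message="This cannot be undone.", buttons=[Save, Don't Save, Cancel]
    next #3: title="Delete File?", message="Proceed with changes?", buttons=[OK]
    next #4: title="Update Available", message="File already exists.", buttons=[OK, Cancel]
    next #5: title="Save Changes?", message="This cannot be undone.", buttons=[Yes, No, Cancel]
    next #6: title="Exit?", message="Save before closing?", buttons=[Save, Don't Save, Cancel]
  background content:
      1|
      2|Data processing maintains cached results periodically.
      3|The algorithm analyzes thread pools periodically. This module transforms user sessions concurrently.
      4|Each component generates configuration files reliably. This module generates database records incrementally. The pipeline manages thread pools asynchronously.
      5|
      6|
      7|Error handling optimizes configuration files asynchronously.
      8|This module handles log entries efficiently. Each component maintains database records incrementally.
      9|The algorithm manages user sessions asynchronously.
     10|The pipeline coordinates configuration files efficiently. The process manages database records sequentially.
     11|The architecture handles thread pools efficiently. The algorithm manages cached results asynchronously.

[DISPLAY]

━━━━━━━━━━━━━━━━━━━━━┓                        
er                   ┃                        
─────────────────────┨                        
7890123              ┃                        
██·██··      ┏━━━━━━━━━━━━━━━━━━┓             
······█      ┃ DialogModal      ┃             
█·████·      ┠──────────────────┨             
·██····      ┃                  ┃             
··██···      ┃Data processing ma┃             
···██··      ┃The algorithm anal┃             
             ┃Ea┌────────────┐en┃             
             ┃  │  Warning   │  ┃             
             ┃  │Save before │  ┃             
             ┃Er│[Save]  Don'│pt┃             
             ┃Th└────────────┘le┃             
             ┃The algorithm mana┃             
             ┃The pipeline coord┃             
━━━━━━━━━━━━━┃The architecture h┃             


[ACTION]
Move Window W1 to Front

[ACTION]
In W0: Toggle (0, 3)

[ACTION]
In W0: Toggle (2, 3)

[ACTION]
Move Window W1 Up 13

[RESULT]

━━━━━━━━━━━━━┃The algorithm anal┃             
er           ┃Ea┌────────────┐en┃             
─────────────┃  │  Warning   │  ┃             
7890123      ┃  │Save before │  ┃             
██·██··      ┃Er│[Save]  Don'│pt┃             
······█      ┃Th└────────────┘le┃             
█·████·      ┃The algorithm mana┃             
·██····      ┃The pipeline coord┃             
··██···      ┃The architecture h┃             
···██··      ┃                  ┃             
             ┗━━━━━━━━━━━━━━━━━━┛             
                     ┃                        
                     ┃                        
                     ┃                        
                     ┃                        
                     ┃                        
                     ┃                        
━━━━━━━━━━━━━━━━━━━━━┛                        


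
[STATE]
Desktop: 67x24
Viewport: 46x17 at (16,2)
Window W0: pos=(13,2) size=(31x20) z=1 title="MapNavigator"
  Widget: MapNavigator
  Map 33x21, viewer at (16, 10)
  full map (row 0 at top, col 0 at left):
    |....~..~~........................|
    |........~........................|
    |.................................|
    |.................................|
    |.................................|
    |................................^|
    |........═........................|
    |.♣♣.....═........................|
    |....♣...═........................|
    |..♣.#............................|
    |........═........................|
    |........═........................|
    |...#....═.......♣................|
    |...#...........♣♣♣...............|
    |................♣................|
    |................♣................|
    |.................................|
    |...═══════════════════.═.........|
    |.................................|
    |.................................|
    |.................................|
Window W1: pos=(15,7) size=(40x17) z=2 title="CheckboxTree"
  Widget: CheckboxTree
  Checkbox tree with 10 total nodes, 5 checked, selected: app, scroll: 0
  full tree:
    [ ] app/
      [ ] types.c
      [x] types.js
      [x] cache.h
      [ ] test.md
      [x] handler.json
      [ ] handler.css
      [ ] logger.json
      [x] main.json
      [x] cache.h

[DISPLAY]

━━━━━━━━━━━━━━━━━━━━━━━━━━━┓                  
apNavigator                ┃                  
───────────────────────────┨                  
...........................┃                  
...........................┃                  
━━━━━━━━━━━━━━━━━━━━━━━━━━━━━━━━━━━━━━┓       
 CheckboxTree                         ┃       
──────────────────────────────────────┨       
>[-] app/                             ┃       
   [ ] types.c                        ┃       
   [x] types.js                       ┃       
   [x] cache.h                        ┃       
   [ ] test.md                        ┃       
   [x] handler.json                   ┃       
   [ ] handler.css                    ┃       
   [ ] logger.json                    ┃       
   [x] main.json                      ┃       


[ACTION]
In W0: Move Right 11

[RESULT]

━━━━━━━━━━━━━━━━━━━━━━━━━━━┓                  
apNavigator                ┃                  
───────────────────────────┨                  
..................         ┃                  
..................         ┃                  
━━━━━━━━━━━━━━━━━━━━━━━━━━━━━━━━━━━━━━┓       
 CheckboxTree                         ┃       
──────────────────────────────────────┨       
>[-] app/                             ┃       
   [ ] types.c                        ┃       
   [x] types.js                       ┃       
   [x] cache.h                        ┃       
   [ ] test.md                        ┃       
   [x] handler.json                   ┃       
   [ ] handler.css                    ┃       
   [ ] logger.json                    ┃       
   [x] main.json                      ┃       


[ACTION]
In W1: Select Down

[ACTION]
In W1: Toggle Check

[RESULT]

━━━━━━━━━━━━━━━━━━━━━━━━━━━┓                  
apNavigator                ┃                  
───────────────────────────┨                  
..................         ┃                  
..................         ┃                  
━━━━━━━━━━━━━━━━━━━━━━━━━━━━━━━━━━━━━━┓       
 CheckboxTree                         ┃       
──────────────────────────────────────┨       
 [-] app/                             ┃       
>  [x] types.c                        ┃       
   [x] types.js                       ┃       
   [x] cache.h                        ┃       
   [ ] test.md                        ┃       
   [x] handler.json                   ┃       
   [ ] handler.css                    ┃       
   [ ] logger.json                    ┃       
   [x] main.json                      ┃       


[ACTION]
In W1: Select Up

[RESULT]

━━━━━━━━━━━━━━━━━━━━━━━━━━━┓                  
apNavigator                ┃                  
───────────────────────────┨                  
..................         ┃                  
..................         ┃                  
━━━━━━━━━━━━━━━━━━━━━━━━━━━━━━━━━━━━━━┓       
 CheckboxTree                         ┃       
──────────────────────────────────────┨       
>[-] app/                             ┃       
   [x] types.c                        ┃       
   [x] types.js                       ┃       
   [x] cache.h                        ┃       
   [ ] test.md                        ┃       
   [x] handler.json                   ┃       
   [ ] handler.css                    ┃       
   [ ] logger.json                    ┃       
   [x] main.json                      ┃       


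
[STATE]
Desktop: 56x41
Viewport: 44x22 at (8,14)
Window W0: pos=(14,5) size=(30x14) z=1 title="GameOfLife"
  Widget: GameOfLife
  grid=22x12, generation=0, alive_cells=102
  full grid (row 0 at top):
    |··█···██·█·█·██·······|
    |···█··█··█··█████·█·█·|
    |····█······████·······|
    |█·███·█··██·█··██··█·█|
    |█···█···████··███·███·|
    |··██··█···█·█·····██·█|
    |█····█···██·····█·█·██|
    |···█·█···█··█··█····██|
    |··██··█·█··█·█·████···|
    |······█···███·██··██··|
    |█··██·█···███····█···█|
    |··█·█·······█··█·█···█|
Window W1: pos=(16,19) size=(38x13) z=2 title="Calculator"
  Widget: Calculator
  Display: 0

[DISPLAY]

      ┃█····█···██·····█·█·██      ┃        
      ┃···█·█···█··█··█····██      ┃        
      ┃··██··█·█··█·█·████···      ┃        
      ┃······█···███·██··██··      ┃        
      ┗━━━━━━━━━━━━━━━━━━━━━━━━━━━━┛        
        ┏━━━━━━━━━━━━━━━━━━━━━━━━━━━━━━━━━━━
        ┃ Calculator                        
        ┠───────────────────────────────────
        ┃                                   
        ┃┌───┬───┬───┬───┐                  
        ┃│ 7 │ 8 │ 9 │ ÷ │                  
        ┃├───┼───┼───┼───┤                  
        ┃│ 4 │ 5 │ 6 │ × │                  
        ┃├───┼───┼───┼───┤                  
        ┃│ 1 │ 2 │ 3 │ - │                  
        ┃├───┼───┼───┼───┤                  
        ┃│ 0 │ . │ = │ + │                  
        ┗━━━━━━━━━━━━━━━━━━━━━━━━━━━━━━━━━━━
                                            
                                            
                                            
                                            


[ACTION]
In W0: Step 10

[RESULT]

      ┃·███··█···············      ┃        
      ┃█·····█·········██·█··      ┃        
      ┃·····█····█··███···█··      ┃        
      ┃··········███·█·······      ┃        
      ┗━━━━━━━━━━━━━━━━━━━━━━━━━━━━┛        
        ┏━━━━━━━━━━━━━━━━━━━━━━━━━━━━━━━━━━━
        ┃ Calculator                        
        ┠───────────────────────────────────
        ┃                                   
        ┃┌───┬───┬───┬───┐                  
        ┃│ 7 │ 8 │ 9 │ ÷ │                  
        ┃├───┼───┼───┼───┤                  
        ┃│ 4 │ 5 │ 6 │ × │                  
        ┃├───┼───┼───┼───┤                  
        ┃│ 1 │ 2 │ 3 │ - │                  
        ┃├───┼───┼───┼───┤                  
        ┃│ 0 │ . │ = │ + │                  
        ┗━━━━━━━━━━━━━━━━━━━━━━━━━━━━━━━━━━━
                                            
                                            
                                            
                                            


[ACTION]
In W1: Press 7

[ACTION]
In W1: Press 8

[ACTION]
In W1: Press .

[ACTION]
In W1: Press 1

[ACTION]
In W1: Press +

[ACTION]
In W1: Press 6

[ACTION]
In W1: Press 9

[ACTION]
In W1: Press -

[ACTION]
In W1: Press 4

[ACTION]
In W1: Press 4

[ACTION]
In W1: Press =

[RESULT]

      ┃·███··█···············      ┃        
      ┃█·····█·········██·█··      ┃        
      ┃·····█····█··███···█··      ┃        
      ┃··········███·█·······      ┃        
      ┗━━━━━━━━━━━━━━━━━━━━━━━━━━━━┛        
        ┏━━━━━━━━━━━━━━━━━━━━━━━━━━━━━━━━━━━
        ┃ Calculator                        
        ┠───────────────────────────────────
        ┃                               103.
        ┃┌───┬───┬───┬───┐                  
        ┃│ 7 │ 8 │ 9 │ ÷ │                  
        ┃├───┼───┼───┼───┤                  
        ┃│ 4 │ 5 │ 6 │ × │                  
        ┃├───┼───┼───┼───┤                  
        ┃│ 1 │ 2 │ 3 │ - │                  
        ┃├───┼───┼───┼───┤                  
        ┃│ 0 │ . │ = │ + │                  
        ┗━━━━━━━━━━━━━━━━━━━━━━━━━━━━━━━━━━━
                                            
                                            
                                            
                                            


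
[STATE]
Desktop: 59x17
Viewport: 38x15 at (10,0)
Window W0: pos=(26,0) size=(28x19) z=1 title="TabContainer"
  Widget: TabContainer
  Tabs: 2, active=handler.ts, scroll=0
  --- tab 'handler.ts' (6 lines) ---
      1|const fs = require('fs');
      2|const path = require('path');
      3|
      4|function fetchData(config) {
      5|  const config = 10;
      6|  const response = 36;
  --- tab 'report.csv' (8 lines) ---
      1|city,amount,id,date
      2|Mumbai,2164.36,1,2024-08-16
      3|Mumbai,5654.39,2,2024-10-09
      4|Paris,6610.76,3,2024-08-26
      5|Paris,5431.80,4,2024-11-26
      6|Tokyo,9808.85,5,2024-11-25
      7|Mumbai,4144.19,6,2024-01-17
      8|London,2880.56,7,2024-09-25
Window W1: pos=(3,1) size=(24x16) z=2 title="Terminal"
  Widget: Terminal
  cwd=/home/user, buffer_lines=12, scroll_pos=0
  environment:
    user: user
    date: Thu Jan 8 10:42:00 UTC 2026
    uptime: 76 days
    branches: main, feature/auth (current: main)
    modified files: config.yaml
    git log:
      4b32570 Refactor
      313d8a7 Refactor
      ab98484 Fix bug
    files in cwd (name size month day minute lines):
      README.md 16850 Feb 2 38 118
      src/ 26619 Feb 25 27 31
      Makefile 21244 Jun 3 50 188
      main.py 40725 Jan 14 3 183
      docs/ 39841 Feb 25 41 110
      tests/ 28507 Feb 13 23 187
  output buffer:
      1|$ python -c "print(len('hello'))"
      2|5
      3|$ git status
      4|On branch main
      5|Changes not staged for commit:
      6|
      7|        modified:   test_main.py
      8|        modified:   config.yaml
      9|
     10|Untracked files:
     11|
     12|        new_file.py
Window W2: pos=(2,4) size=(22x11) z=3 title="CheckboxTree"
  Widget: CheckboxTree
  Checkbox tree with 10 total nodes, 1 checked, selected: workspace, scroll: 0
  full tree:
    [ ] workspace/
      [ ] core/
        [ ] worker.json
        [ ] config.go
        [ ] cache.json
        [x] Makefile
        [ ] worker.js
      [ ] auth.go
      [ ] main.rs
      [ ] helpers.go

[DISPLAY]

                ┏━━━━━━━━━━━━━━━━━━━━━
━━━━━━━━━━━━━━━━┓ TabContainer        
nal             ┃─────────────────────
────────────────┨[handler.ts]│ report.
━━━━━━━━━━━━━┓en┃─────────────────────
oxTree       ┃  ┃const fs = require('f
─────────────┨  ┃const path = require(
rkspace/     ┃  ┃                     
core/        ┃or┃function fetchData(co
] worker.json┃  ┃  const config = 10; 
] config.go  ┃te┃  const response = 36
] cache.json ┃co┃                     
] Makefile   ┃  ┃                     
] worker.js  ┃  ┃                     
━━━━━━━━━━━━━┛  ┃                     


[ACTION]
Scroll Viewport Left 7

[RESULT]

                       ┏━━━━━━━━━━━━━━
┏━━━━━━━━━━━━━━━━━━━━━━┓ TabContainer 
┃ Terminal             ┃──────────────
┠──────────────────────┨[handler.ts]│ 
━━━━━━━━━━━━━━━━━━━━┓en┃──────────────
 CheckboxTree       ┃  ┃const fs = req
────────────────────┨  ┃const path = r
>[-] workspace/     ┃  ┃              
   [-] core/        ┃or┃function fetch
     [ ] worker.json┃  ┃  const config
     [ ] config.go  ┃te┃  const respon
     [ ] cache.json ┃co┃              
     [x] Makefile   ┃  ┃              
     [ ] worker.js  ┃  ┃              
━━━━━━━━━━━━━━━━━━━━┛  ┃              


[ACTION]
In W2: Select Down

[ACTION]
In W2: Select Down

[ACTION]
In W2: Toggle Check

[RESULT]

                       ┏━━━━━━━━━━━━━━
┏━━━━━━━━━━━━━━━━━━━━━━┓ TabContainer 
┃ Terminal             ┃──────────────
┠──────────────────────┨[handler.ts]│ 
━━━━━━━━━━━━━━━━━━━━┓en┃──────────────
 CheckboxTree       ┃  ┃const fs = req
────────────────────┨  ┃const path = r
 [-] workspace/     ┃  ┃              
   [-] core/        ┃or┃function fetch
>    [x] worker.json┃  ┃  const config
     [ ] config.go  ┃te┃  const respon
     [ ] cache.json ┃co┃              
     [x] Makefile   ┃  ┃              
     [ ] worker.js  ┃  ┃              
━━━━━━━━━━━━━━━━━━━━┛  ┃              


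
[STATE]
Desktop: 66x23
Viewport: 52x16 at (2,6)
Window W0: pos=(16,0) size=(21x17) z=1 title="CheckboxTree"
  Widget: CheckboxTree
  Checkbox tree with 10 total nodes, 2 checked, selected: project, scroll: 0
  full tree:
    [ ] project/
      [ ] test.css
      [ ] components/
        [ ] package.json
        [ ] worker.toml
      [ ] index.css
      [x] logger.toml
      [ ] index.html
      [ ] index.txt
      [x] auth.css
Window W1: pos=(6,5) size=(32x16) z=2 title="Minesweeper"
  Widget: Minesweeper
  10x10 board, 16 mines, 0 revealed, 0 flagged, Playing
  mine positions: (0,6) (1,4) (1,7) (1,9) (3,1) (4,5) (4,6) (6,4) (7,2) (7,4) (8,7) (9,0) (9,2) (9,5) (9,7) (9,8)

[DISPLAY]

    ┃ Minesweeper                  ┃                
    ┠──────────────────────────────┨                
    ┃■■■■■■■■■■                    ┃                
    ┃■■■■■■■■■■                    ┃                
    ┃■■■■■■■■■■                    ┃                
    ┃■■■■■■■■■■                    ┃                
    ┃■■■■■■■■■■                    ┃                
    ┃■■■■■■■■■■                    ┃                
    ┃■■■■■■■■■■                    ┃                
    ┃■■■■■■■■■■                    ┃                
    ┃■■■■■■■■■■                    ┃                
    ┃■■■■■■■■■■                    ┃                
    ┃                              ┃                
    ┃                              ┃                
    ┗━━━━━━━━━━━━━━━━━━━━━━━━━━━━━━┛                
                                                    


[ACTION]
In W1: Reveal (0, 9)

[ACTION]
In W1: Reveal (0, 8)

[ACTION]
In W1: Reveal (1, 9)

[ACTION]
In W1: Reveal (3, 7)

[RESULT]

    ┃ Minesweeper                  ┃                
    ┠──────────────────────────────┨                
    ┃■■■■■■✹■21                    ┃                
    ┃■■■■✹■■✹■✹                    ┃                
    ┃■■■■■■■■■■                    ┃                
    ┃■✹■■■■■■■■                    ┃                
    ┃■■■■■✹✹■■■                    ┃                
    ┃■■■■■■■■■■                    ┃                
    ┃■■■■✹■■■■■                    ┃                
    ┃■■✹■✹■■■■■                    ┃                
    ┃■■■■■■■✹■■                    ┃                
    ┃✹■✹■■✹■✹✹■                    ┃                
    ┃                              ┃                
    ┃                              ┃                
    ┗━━━━━━━━━━━━━━━━━━━━━━━━━━━━━━┛                
                                                    


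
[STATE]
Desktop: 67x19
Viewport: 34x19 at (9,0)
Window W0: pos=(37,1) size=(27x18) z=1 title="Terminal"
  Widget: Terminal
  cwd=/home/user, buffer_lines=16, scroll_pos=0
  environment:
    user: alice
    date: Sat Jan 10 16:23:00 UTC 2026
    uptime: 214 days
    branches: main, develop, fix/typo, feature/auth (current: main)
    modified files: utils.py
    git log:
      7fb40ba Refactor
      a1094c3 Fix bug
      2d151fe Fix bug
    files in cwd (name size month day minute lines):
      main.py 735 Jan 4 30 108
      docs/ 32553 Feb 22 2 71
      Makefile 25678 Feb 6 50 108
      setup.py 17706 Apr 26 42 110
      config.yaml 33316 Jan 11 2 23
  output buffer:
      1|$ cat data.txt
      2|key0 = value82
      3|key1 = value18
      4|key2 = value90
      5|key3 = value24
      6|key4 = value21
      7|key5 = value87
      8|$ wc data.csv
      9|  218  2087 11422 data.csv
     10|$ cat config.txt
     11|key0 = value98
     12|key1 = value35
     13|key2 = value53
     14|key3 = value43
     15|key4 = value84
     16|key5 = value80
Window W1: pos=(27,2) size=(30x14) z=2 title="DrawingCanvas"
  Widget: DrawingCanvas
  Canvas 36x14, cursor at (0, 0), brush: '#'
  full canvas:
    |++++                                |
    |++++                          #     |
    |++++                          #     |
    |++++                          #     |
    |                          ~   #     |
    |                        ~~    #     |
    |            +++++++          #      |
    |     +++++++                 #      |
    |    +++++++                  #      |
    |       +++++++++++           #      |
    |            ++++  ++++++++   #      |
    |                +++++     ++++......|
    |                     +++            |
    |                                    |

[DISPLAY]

                                  
                            ┏━━━━━
                  ┏━━━━━━━━━━━━━━━
                  ┃ DrawingCanvas 
                  ┠───────────────
                  ┃++++           
                  ┃++++           
                  ┃++++           
                  ┃++++           
                  ┃               
                  ┃               
                  ┃            +++
                  ┃     +++++++   
                  ┃    +++++++    
                  ┃       ++++++++
                  ┗━━━━━━━━━━━━━━━
                            ┃key2 
                            ┃key3 
                            ┗━━━━━


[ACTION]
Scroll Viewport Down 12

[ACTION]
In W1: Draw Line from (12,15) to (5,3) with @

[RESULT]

                                  
                            ┏━━━━━
                  ┏━━━━━━━━━━━━━━━
                  ┃ DrawingCanvas 
                  ┠───────────────
                  ┃++++           
                  ┃++++           
                  ┃++++           
                  ┃++++           
                  ┃               
                  ┃   @           
                  ┃    @@      +++
                  ┃     +@@++++   
                  ┃    ++++@++    
                  ┃       ++@@++++
                  ┗━━━━━━━━━━━━━━━
                            ┃key2 
                            ┃key3 
                            ┗━━━━━


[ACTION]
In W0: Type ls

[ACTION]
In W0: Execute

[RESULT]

                                  
                            ┏━━━━━
                  ┏━━━━━━━━━━━━━━━
                  ┃ DrawingCanvas 
                  ┠───────────────
                  ┃++++           
                  ┃++++           
                  ┃++++           
                  ┃++++           
                  ┃               
                  ┃   @           
                  ┃    @@      +++
                  ┃     +@@++++   
                  ┃    ++++@++    
                  ┃       ++@@++++
                  ┗━━━━━━━━━━━━━━━
                            ┃main.
                            ┃$ █  
                            ┗━━━━━


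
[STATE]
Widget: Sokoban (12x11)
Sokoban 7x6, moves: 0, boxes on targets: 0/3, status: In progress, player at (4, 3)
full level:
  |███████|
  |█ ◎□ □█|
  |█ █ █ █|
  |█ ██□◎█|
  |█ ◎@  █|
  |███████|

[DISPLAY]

███████     
█ ◎□ □█     
█ █ █ █     
█ ██□◎█     
█ ◎@  █     
███████     
Moves: 0  0/
            
            
            
            


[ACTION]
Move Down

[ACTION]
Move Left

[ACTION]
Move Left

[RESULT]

███████     
█ ◎□ □█     
█ █ █ █     
█ ██□◎█     
█@◎   █     
███████     
Moves: 2  0/
            
            
            
            


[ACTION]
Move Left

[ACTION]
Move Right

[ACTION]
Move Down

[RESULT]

███████     
█ ◎□ □█     
█ █ █ █     
█ ██□◎█     
█ +   █     
███████     
Moves: 3  0/
            
            
            
            


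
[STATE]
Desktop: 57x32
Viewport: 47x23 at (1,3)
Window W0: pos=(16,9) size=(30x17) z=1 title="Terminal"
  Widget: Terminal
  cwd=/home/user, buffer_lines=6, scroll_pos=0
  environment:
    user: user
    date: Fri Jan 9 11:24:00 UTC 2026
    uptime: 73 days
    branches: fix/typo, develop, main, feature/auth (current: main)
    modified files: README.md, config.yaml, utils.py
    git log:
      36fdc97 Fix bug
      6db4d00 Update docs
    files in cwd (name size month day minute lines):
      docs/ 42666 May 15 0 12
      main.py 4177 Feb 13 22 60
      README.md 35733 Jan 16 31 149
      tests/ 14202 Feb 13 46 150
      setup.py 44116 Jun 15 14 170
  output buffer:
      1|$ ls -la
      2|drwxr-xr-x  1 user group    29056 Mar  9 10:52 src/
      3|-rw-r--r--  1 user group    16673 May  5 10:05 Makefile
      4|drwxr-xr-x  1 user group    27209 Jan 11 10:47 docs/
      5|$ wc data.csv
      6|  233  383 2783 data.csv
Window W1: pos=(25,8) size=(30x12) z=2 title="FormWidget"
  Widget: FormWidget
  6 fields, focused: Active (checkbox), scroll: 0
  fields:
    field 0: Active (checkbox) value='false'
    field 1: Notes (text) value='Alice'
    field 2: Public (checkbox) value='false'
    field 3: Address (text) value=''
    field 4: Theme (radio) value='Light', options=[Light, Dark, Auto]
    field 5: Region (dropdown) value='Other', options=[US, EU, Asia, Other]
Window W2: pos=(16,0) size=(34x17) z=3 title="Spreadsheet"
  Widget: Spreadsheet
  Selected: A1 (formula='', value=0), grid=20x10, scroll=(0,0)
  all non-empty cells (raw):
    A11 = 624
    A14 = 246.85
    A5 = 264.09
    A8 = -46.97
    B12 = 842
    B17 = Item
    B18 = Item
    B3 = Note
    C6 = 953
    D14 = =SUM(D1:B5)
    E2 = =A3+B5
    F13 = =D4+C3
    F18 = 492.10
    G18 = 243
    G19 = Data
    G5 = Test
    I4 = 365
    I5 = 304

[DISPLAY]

               ┃A1:                            
               ┃       A       B       C       
               ┃-------------------------------
               ┃  1      [0]       0       0   
               ┃  2        0       0       0   
               ┃  3        0Note           0   
               ┃  4        0       0       0   
               ┃  5   264.09       0       0   
               ┃  6        0       0     953   
               ┃  7        0       0       0   
               ┃  8   -46.97       0       0   
               ┃  9        0       0       0   
               ┃ 10        0       0       0   
               ┗━━━━━━━━━━━━━━━━━━━━━━━━━━━━━━━
               ┃  233  3┃                      
               ┃$ █     ┃                      
               ┃        ┗━━━━━━━━━━━━━━━━━━━━━━
               ┃                            ┃  
               ┃                            ┃  
               ┃                            ┃  
               ┃                            ┃  
               ┃                            ┃  
               ┗━━━━━━━━━━━━━━━━━━━━━━━━━━━━┛  


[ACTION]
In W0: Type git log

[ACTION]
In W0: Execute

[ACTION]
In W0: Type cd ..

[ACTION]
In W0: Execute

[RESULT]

               ┃A1:                            
               ┃       A       B       C       
               ┃-------------------------------
               ┃  1      [0]       0       0   
               ┃  2        0       0       0   
               ┃  3        0Note           0   
               ┃  4        0       0       0   
               ┃  5   264.09       0       0   
               ┃  6        0       0     953   
               ┃  7        0       0       0   
               ┃  8   -46.97       0       0   
               ┃  9        0       0       0   
               ┃ 10        0       0       0   
               ┗━━━━━━━━━━━━━━━━━━━━━━━━━━━━━━━
               ┃  233  3┃                      
               ┃$ git lo┃                      
               ┃36fdc97 ┗━━━━━━━━━━━━━━━━━━━━━━
               ┃6db4d00 Update docs         ┃  
               ┃$ cd ..                     ┃  
               ┃                            ┃  
               ┃$ █                         ┃  
               ┃                            ┃  
               ┗━━━━━━━━━━━━━━━━━━━━━━━━━━━━┛  
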